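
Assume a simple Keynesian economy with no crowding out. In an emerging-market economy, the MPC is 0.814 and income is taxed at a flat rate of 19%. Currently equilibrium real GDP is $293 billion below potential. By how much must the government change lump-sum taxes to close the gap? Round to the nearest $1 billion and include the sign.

Spending multiplier = 1/(1 − c(1−t)) = 1/(1 − 0.814×0.81) = 1/0.34066 ≈ 2.935.
Tax multiplier = −c·k = −0.814/0.34066 ≈ −2.389. Need ΔY = +$293 billion, so ΔT = ΔY/(−c·k) = −(+$293 billion) × 0.34066 / 0.814 ≈ −$123 billion.
The government should cut lump-sum taxes by $123 billion.

−$123 billion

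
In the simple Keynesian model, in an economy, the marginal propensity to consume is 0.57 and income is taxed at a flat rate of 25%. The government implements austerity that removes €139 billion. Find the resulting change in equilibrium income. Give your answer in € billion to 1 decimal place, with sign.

−€242.8 billion

Spending multiplier = 1/(1 − c(1−t)) = 1/(1 − 0.57×0.75) = 1/0.5725 ≈ 1.747.
ΔY = k × ΔG = (−€139 billion) / 0.5725 ≈ −€242.8 billion.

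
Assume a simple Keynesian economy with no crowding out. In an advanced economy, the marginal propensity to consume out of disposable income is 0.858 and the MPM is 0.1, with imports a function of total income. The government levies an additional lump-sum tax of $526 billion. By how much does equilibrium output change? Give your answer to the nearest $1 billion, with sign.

−$1,865 billion

A lump-sum tax change of +$526 billion shifts disposable income by −$526 billion; first-round consumption changes by −c × ΔT = −0.858 × (+$526 billion) = −$451.308 billion.
Expenditure multiplier = 1/(1 − c + m) = 1/(1 − 0.858 + 0.1) = 1/0.242 ≈ 4.132.
The tax multiplier is −c × k ≈ −3.545, so ΔY = k × (−c·ΔT) = (−$451.308 billion) / 0.242 ≈ −$1,865 billion.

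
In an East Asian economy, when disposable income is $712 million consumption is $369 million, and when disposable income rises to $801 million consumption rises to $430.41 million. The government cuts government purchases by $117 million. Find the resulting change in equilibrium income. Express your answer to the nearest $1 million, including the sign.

MPC = ΔC/ΔYd = (430.41 − 369)/(801 − 712) = 61.41/89 = 0.69.
Government-spending multiplier = 1/(1 − MPC) = 1/(1 − 0.69) = 1/0.31 ≈ 3.226.
ΔY = k × ΔG = (−$117 million) / 0.31 ≈ −$377 million.

−$377 million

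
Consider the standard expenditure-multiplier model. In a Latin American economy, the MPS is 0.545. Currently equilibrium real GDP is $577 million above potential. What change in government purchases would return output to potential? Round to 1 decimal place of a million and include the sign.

−$314.5 million

MPC = 1 − MPS = 1 − 0.545 = 0.455.
Spending multiplier = 1/(1 − MPC) = 1/(1 − 0.455) = 1/0.545 ≈ 1.835.
Need ΔY = −$577 million, so ΔG = ΔY/k = (−$577 million) × 0.545 ≈ −$314.5 million.
The government should cut government purchases by $314.5 million.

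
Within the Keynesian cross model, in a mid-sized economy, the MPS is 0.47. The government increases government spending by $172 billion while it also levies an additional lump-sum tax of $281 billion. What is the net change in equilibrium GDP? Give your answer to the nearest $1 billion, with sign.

+$49 billion

MPC = 1 − MPS = 1 − 0.47 = 0.53.
Expenditure multiplier = 1/(1 − MPC) = 1/(1 − 0.53) = 1/0.47 ≈ 2.128.
ΔG contributes k·ΔG = (+$172 billion) / 0.47 ≈ +$366 billion.
ΔT of +$281 billion changes first-round spending by −c·ΔT = −$148.93 billion, contributing k·(−c·ΔT) = (−$148.93 billion) / 0.47 ≈ −$316.9 billion.
Net ΔY = k(ΔG − c·ΔT) = (+$23.07 billion) / 0.47 ≈ +$49 billion.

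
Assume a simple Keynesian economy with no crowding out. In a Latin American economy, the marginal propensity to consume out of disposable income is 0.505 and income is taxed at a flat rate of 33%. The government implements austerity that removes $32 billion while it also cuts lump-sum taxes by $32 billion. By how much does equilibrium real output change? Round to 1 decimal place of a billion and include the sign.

−$23.9 billion

Expenditure multiplier = 1/(1 − c(1−t)) = 1/(1 − 0.505×0.67) = 1/0.66165 ≈ 1.511.
ΔG contributes k·ΔG = (−$32 billion) / 0.66165 ≈ −$48.4 billion.
ΔT of −$32 billion changes first-round spending by −c·ΔT = +$16.16 billion, contributing k·(−c·ΔT) = (+$16.16 billion) / 0.66165 ≈ +$24.4 billion.
Net ΔY = k(ΔG − c·ΔT) = (−$15.84 billion) / 0.66165 ≈ −$23.9 billion.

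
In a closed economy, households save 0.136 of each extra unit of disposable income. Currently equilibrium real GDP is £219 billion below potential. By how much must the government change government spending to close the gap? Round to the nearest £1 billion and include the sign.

+£30 billion

MPC = 1 − MPS = 1 − 0.136 = 0.864.
Spending multiplier = 1/(1 − MPC) = 1/(1 − 0.864) = 1/0.136 ≈ 7.353.
Need ΔY = +£219 billion, so ΔG = ΔY/k = (+£219 billion) × 0.136 ≈ +£30 billion.
The government should increase government spending by £30 billion.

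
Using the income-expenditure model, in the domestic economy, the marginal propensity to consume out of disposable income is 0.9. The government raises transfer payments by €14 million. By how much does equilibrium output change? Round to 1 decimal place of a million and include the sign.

The transfer change shifts disposable income by +€14 million, so first-round consumption changes by c·ΔTR = 0.9 × (+€14 million) = +€12.6 million.
Expenditure multiplier = 1/(1 − MPC) = 1/(1 − 0.9) = 1/0.1 = 10.
The transfer multiplier is c × k = 9, so ΔY = k × (c·ΔTR) = (+€12.6 million) / 0.1 = +€126 million.

+€126.0 million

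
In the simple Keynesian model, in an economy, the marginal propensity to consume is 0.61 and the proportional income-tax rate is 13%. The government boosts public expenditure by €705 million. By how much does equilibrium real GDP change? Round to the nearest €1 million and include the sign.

Expenditure multiplier = 1/(1 − c(1−t)) = 1/(1 − 0.61×0.87) = 1/0.4693 ≈ 2.131.
ΔY = k × ΔG = (+€705 million) / 0.4693 ≈ +€1,502 million.

+€1,502 million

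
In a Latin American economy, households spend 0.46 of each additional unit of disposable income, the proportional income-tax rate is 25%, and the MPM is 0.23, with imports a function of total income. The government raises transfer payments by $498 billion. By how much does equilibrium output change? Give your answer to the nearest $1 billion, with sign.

+$259 billion

The transfer change shifts disposable income by +$498 billion, so first-round consumption changes by c·ΔTR = 0.46 × (+$498 billion) = +$229.08 billion.
Expenditure multiplier = 1/(1 − c(1−t) + m) = 1/(1 − 0.46×0.75 + 0.23) = 1/0.885 ≈ 1.13.
The transfer multiplier is c × k ≈ 0.52, so ΔY = k × (c·ΔTR) = (+$229.08 billion) / 0.885 ≈ +$259 billion.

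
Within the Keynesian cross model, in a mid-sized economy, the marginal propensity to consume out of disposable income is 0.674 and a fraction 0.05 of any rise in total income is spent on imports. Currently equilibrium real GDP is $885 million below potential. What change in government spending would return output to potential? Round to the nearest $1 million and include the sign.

Spending multiplier = 1/(1 − c + m) = 1/(1 − 0.674 + 0.05) = 1/0.376 ≈ 2.66.
Need ΔY = +$885 million, so ΔG = ΔY/k = (+$885 million) × 0.376 ≈ +$333 million.
The government should increase government spending by $333 million.

+$333 million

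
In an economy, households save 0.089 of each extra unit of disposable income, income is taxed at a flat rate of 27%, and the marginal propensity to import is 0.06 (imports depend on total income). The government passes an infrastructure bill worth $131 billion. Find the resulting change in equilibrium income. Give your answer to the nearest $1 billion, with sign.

MPC = 1 − MPS = 1 − 0.089 = 0.911.
Expenditure multiplier = 1/(1 − c(1−t) + m) = 1/(1 − 0.911×0.73 + 0.06) = 1/0.39497 ≈ 2.532.
ΔY = k × ΔG = (+$131 billion) / 0.39497 ≈ +$332 billion.

+$332 billion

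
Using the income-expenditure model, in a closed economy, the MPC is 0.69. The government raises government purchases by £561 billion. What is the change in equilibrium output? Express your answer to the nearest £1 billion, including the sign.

+£1,810 billion

Expenditure multiplier = 1/(1 − MPC) = 1/(1 − 0.69) = 1/0.31 ≈ 3.226.
ΔY = k × ΔG = (+£561 billion) / 0.31 ≈ +£1,810 billion.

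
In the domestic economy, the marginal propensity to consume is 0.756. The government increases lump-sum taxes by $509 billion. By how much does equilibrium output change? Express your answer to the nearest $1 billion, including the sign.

A lump-sum tax change of +$509 billion shifts disposable income by −$509 billion; first-round consumption changes by −c × ΔT = −0.756 × (+$509 billion) = −$384.804 billion.
Expenditure multiplier = 1/(1 − MPC) = 1/(1 − 0.756) = 1/0.244 ≈ 4.098.
The tax multiplier is −c × k ≈ −3.098, so ΔY = k × (−c·ΔT) = (−$384.804 billion) / 0.244 ≈ −$1,577 billion.

−$1,577 billion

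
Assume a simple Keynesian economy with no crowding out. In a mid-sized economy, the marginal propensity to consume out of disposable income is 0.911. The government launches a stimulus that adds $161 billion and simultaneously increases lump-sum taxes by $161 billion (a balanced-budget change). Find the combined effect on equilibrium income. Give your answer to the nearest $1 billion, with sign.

+$161 billion

Expenditure multiplier = 1/(1 − MPC) = 1/(1 − 0.911) = 1/0.089 ≈ 11.236.
ΔG contributes k·ΔG = (+$161 billion) / 0.089 ≈ +$1,809 billion.
ΔT of +$161 billion changes first-round spending by −c·ΔT = −$146.671 billion, contributing k·(−c·ΔT) = (−$146.671 billion) / 0.089 ≈ −$1,648 billion.
With ΔG = ΔT and no other leakages, the balanced-budget multiplier is 1, so ΔY = ΔG = +$161 billion.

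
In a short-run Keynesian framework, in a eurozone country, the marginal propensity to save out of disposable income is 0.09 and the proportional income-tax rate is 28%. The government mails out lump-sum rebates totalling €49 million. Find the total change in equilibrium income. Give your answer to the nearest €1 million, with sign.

+€129 million

MPC = 1 − MPS = 1 − 0.09 = 0.91.
A lump-sum tax change of −€49 million shifts disposable income by +€49 million; first-round consumption changes by −c × ΔT = −0.91 × (−€49 million) = +€44.59 million.
Expenditure multiplier = 1/(1 − c(1−t)) = 1/(1 − 0.91×0.72) = 1/0.3448 ≈ 2.9.
The tax multiplier is −c × k ≈ −2.639, so ΔY = k × (−c·ΔT) = (+€44.59 million) / 0.3448 ≈ +€129 million.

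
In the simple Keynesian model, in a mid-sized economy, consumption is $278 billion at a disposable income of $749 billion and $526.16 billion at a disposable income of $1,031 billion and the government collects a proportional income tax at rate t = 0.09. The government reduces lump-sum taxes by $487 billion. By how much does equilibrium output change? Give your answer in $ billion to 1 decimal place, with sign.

+$2,151.4 billion

MPC = ΔC/ΔYd = (526.16 − 278)/(1,031 − 749) = 248.16/282 = 0.88.
A lump-sum tax change of −$487 billion shifts disposable income by +$487 billion; first-round consumption changes by −c × ΔT = −0.88 × (−$487 billion) = +$428.56 billion.
Expenditure multiplier = 1/(1 − c(1−t)) = 1/(1 − 0.88×0.91) = 1/0.1992 ≈ 5.02.
The tax multiplier is −c × k ≈ −4.418, so ΔY = k × (−c·ΔT) = (+$428.56 billion) / 0.1992 ≈ +$2,151.4 billion.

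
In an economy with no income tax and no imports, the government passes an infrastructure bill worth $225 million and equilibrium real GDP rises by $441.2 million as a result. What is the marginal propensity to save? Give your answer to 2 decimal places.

Implied spending multiplier k = ΔY/ΔG = 441.2/225 ≈ 1.9609.
Since k = 1/(1 − MPC), MPC = 1 − 1/k = 1 − ΔG/ΔY = 1 − 225/441.2 ≈ 0.49.
MPS = 1 − MPC = 0.51.

0.51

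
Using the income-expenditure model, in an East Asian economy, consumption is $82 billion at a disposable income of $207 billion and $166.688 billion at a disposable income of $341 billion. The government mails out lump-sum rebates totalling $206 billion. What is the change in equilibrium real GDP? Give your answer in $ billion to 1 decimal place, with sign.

MPC = ΔC/ΔYd = (166.688 − 82)/(341 − 207) = 84.688/134 = 0.632.
A lump-sum tax change of −$206 billion shifts disposable income by +$206 billion; first-round consumption changes by −c × ΔT = −0.632 × (−$206 billion) = +$130.192 billion.
Expenditure multiplier = 1/(1 − MPC) = 1/(1 − 0.632) = 1/0.368 ≈ 2.717.
The tax multiplier is −c × k ≈ −1.717, so ΔY = k × (−c·ΔT) = (+$130.192 billion) / 0.368 ≈ +$353.8 billion.

+$353.8 billion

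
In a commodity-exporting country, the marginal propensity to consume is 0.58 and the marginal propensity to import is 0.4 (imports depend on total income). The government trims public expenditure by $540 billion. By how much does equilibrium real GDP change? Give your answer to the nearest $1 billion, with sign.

Spending multiplier = 1/(1 − c + m) = 1/(1 − 0.58 + 0.4) = 1/0.82 ≈ 1.22.
ΔY = k × ΔG = (−$540 billion) / 0.82 ≈ −$659 billion.

−$659 billion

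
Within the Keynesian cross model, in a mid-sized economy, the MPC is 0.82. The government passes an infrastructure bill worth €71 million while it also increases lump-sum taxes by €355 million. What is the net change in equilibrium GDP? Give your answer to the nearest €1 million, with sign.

Expenditure multiplier = 1/(1 − MPC) = 1/(1 − 0.82) = 1/0.18 ≈ 5.556.
ΔG contributes k·ΔG = (+€71 million) / 0.18 ≈ +€394.4 million.
ΔT of +€355 million changes first-round spending by −c·ΔT = −€291.1 million, contributing k·(−c·ΔT) = (−€291.1 million) / 0.18 ≈ −€1,617.2 million.
Net ΔY = k(ΔG − c·ΔT) = (−€220.1 million) / 0.18 ≈ −€1,223 million.

−€1,223 million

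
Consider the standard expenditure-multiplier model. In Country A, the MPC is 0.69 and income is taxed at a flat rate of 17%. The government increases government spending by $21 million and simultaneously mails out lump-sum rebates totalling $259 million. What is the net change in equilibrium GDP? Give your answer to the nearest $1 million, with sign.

Expenditure multiplier = 1/(1 − c(1−t)) = 1/(1 − 0.69×0.83) = 1/0.4273 ≈ 2.34.
ΔG contributes k·ΔG = (+$21 million) / 0.4273 ≈ +$49.1 million.
ΔT of −$259 million changes first-round spending by −c·ΔT = +$178.71 million, contributing k·(−c·ΔT) = (+$178.71 million) / 0.4273 ≈ +$418.2 million.
Net ΔY = k(ΔG − c·ΔT) = (+$199.71 million) / 0.4273 ≈ +$467 million.

+$467 million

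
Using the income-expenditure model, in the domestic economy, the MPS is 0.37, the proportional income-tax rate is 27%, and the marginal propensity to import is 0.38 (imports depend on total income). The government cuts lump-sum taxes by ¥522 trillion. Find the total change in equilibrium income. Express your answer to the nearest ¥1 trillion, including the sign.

MPC = 1 − MPS = 1 − 0.37 = 0.63.
A lump-sum tax change of −¥522 trillion shifts disposable income by +¥522 trillion; first-round consumption changes by −c × ΔT = −0.63 × (−¥522 trillion) = +¥328.86 trillion.
Expenditure multiplier = 1/(1 − c(1−t) + m) = 1/(1 − 0.63×0.73 + 0.38) = 1/0.9201 ≈ 1.087.
The tax multiplier is −c × k ≈ −0.685, so ΔY = k × (−c·ΔT) = (+¥328.86 trillion) / 0.9201 ≈ +¥357 trillion.

+¥357 trillion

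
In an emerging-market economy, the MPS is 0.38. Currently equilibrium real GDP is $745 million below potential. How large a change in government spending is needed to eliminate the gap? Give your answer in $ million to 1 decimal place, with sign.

MPC = 1 − MPS = 1 − 0.38 = 0.62.
Spending multiplier = 1/(1 − MPC) = 1/(1 − 0.62) = 1/0.38 ≈ 2.632.
Need ΔY = +$745 million, so ΔG = ΔY/k = (+$745 million) × 0.38 = +$283.1 million.
The government should increase government spending by $283.1 million.

+$283.1 million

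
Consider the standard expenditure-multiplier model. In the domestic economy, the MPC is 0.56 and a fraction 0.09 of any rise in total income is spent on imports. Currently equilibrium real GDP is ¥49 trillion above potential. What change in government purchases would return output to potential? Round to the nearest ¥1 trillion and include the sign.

−¥26 trillion

Spending multiplier = 1/(1 − c + m) = 1/(1 − 0.56 + 0.09) = 1/0.53 ≈ 1.887.
Need ΔY = −¥49 trillion, so ΔG = ΔY/k = (−¥49 trillion) × 0.53 ≈ −¥26 trillion.
The government should cut government purchases by ¥26 trillion.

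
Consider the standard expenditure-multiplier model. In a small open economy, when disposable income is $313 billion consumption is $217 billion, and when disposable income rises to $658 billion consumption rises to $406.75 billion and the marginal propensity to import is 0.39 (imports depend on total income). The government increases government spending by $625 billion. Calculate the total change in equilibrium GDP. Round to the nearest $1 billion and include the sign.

+$744 billion

MPC = ΔC/ΔYd = (406.75 − 217)/(658 − 313) = 189.75/345 = 0.55.
Spending multiplier = 1/(1 − c + m) = 1/(1 − 0.55 + 0.39) = 1/0.84 ≈ 1.19.
ΔY = k × ΔG = (+$625 billion) / 0.84 ≈ +$744 billion.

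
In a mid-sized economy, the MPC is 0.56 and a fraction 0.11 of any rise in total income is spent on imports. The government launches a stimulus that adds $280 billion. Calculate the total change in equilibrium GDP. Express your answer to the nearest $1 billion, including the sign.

+$509 billion

Spending multiplier = 1/(1 − c + m) = 1/(1 − 0.56 + 0.11) = 1/0.55 ≈ 1.818.
ΔY = k × ΔG = (+$280 billion) / 0.55 ≈ +$509 billion.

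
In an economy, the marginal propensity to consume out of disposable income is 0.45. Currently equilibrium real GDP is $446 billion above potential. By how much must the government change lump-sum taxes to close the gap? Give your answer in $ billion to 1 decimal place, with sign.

+$545.1 billion

Spending multiplier = 1/(1 − MPC) = 1/(1 − 0.45) = 1/0.55 ≈ 1.818.
Tax multiplier = −c·k = −0.45/0.55 ≈ −0.818. Need ΔY = −$446 billion, so ΔT = ΔY/(−c·k) = −(−$446 billion) × 0.55 / 0.45 ≈ +$545.1 billion.
The government should raise lump-sum taxes by $545.1 billion.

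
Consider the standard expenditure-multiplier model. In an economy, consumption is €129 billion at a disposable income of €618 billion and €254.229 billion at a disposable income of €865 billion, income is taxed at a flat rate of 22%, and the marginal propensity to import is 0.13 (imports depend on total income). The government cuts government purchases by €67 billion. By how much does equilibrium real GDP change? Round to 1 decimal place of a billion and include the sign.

−€91.2 billion

MPC = ΔC/ΔYd = (254.229 − 129)/(865 − 618) = 125.229/247 = 0.507.
Government-spending multiplier = 1/(1 − c(1−t) + m) = 1/(1 − 0.507×0.78 + 0.13) = 1/0.73454 ≈ 1.361.
ΔY = k × ΔG = (−€67 billion) / 0.73454 ≈ −€91.2 billion.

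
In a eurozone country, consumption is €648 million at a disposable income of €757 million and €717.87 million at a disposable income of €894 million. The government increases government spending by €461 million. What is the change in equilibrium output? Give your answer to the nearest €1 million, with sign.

MPC = ΔC/ΔYd = (717.87 − 648)/(894 − 757) = 69.87/137 = 0.51.
Expenditure multiplier = 1/(1 − MPC) = 1/(1 − 0.51) = 1/0.49 ≈ 2.041.
ΔY = k × ΔG = (+€461 million) / 0.49 ≈ +€941 million.

+€941 million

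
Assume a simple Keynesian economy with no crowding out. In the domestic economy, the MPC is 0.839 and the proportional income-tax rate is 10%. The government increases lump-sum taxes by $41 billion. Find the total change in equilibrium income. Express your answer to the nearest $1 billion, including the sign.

−$140 billion

A lump-sum tax change of +$41 billion shifts disposable income by −$41 billion; first-round consumption changes by −c × ΔT = −0.839 × (+$41 billion) = −$34.399 billion.
Expenditure multiplier = 1/(1 − c(1−t)) = 1/(1 − 0.839×0.9) = 1/0.2449 ≈ 4.083.
The tax multiplier is −c × k ≈ −3.426, so ΔY = k × (−c·ΔT) = (−$34.399 billion) / 0.2449 ≈ −$140 billion.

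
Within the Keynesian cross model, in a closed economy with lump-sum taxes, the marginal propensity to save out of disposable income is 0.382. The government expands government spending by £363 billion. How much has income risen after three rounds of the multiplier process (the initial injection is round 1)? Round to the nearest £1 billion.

MPC = 1 − MPS = 1 − 0.382 = 0.618.
Round 1 adds ΔG = £363 billion; each later round is MPC = 0.618 times the previous.
After 3 rounds: 363 + 224.334 + 138.638412 = ΔG·(1 − c^3)/(1 − c) = 363 × (1 − 0.236029032)/0.382 ≈ £726 billion.

£726 billion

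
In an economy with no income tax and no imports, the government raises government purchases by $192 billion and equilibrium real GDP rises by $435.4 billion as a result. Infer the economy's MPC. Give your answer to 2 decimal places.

Implied spending multiplier k = ΔY/ΔG = 435.4/192 ≈ 2.2677.
Since k = 1/(1 − MPC), MPC = 1 − 1/k = 1 − ΔG/ΔY = 1 − 192/435.4 ≈ 0.56.

0.56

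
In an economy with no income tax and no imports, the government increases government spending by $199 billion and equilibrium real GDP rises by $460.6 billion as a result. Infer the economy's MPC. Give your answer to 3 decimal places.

Implied spending multiplier k = ΔY/ΔG = 460.6/199 ≈ 2.3146.
Since k = 1/(1 − MPC), MPC = 1 − 1/k = 1 − ΔG/ΔY = 1 − 199/460.6 ≈ 0.568.

0.568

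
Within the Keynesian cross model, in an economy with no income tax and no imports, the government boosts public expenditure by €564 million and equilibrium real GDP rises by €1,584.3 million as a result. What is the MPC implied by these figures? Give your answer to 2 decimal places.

0.64

Implied spending multiplier k = ΔY/ΔG = 1,584.3/564 ≈ 2.809.
Since k = 1/(1 − MPC), MPC = 1 − 1/k = 1 − ΔG/ΔY = 1 − 564/1,584.3 ≈ 0.64.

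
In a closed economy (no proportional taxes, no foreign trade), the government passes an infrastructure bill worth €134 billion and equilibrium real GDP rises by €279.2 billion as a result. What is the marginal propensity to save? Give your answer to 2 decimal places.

0.48

Implied spending multiplier k = ΔY/ΔG = 279.2/134 ≈ 2.0836.
Since k = 1/(1 − MPC), MPC = 1 − 1/k = 1 − ΔG/ΔY = 1 − 134/279.2 ≈ 0.52.
MPS = 1 − MPC = 0.48.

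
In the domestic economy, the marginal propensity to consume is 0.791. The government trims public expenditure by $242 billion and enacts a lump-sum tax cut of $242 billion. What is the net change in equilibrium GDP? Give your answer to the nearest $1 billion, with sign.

Expenditure multiplier = 1/(1 − MPC) = 1/(1 − 0.791) = 1/0.209 ≈ 4.785.
ΔG contributes k·ΔG = (−$242 billion) / 0.209 ≈ −$1,157.9 billion.
ΔT of −$242 billion changes first-round spending by −c·ΔT = +$191.422 billion, contributing k·(−c·ΔT) = (+$191.422 billion) / 0.209 ≈ +$915.9 billion.
With ΔG = ΔT and no other leakages, the balanced-budget multiplier is 1, so ΔY = ΔG = −$242 billion.

−$242 billion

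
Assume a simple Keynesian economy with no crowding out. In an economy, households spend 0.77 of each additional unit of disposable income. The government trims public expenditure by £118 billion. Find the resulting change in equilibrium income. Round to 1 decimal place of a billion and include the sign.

−£513.0 billion

Government-spending multiplier = 1/(1 − MPC) = 1/(1 − 0.77) = 1/0.23 ≈ 4.348.
ΔY = k × ΔG = (−£118 billion) / 0.23 ≈ −£513 billion.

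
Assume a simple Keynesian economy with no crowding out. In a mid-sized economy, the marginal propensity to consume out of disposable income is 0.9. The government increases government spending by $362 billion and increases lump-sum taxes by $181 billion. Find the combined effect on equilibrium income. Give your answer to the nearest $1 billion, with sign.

Expenditure multiplier = 1/(1 − MPC) = 1/(1 − 0.9) = 1/0.1 = 10.
ΔG contributes k·ΔG = (+$362 billion) / 0.1 = +$3,620 billion.
ΔT of +$181 billion changes first-round spending by −c·ΔT = −$162.9 billion, contributing k·(−c·ΔT) = (−$162.9 billion) / 0.1 = −$1,629 billion.
Net ΔY = k(ΔG − c·ΔT) = (+$199.1 billion) / 0.1 = +$1,991 billion.

+$1,991 billion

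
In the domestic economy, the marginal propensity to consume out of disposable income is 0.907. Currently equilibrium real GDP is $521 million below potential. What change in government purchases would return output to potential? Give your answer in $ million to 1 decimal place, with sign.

Spending multiplier = 1/(1 − MPC) = 1/(1 − 0.907) = 1/0.093 ≈ 10.753.
Need ΔY = +$521 million, so ΔG = ΔY/k = (+$521 million) × 0.093 ≈ +$48.5 million.
The government should increase government purchases by $48.5 million.

+$48.5 million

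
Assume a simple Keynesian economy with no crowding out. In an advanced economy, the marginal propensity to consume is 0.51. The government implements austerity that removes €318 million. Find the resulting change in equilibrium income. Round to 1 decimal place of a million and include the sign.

−€649.0 million

Expenditure multiplier = 1/(1 − MPC) = 1/(1 − 0.51) = 1/0.49 ≈ 2.041.
ΔY = k × ΔG = (−€318 million) / 0.49 ≈ −€649 million.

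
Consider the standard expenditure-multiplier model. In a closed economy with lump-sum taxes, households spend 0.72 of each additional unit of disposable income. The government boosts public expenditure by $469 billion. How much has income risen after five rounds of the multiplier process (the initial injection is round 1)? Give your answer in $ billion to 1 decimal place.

$1,350.9 billion

Round 1 adds ΔG = $469 billion; each later round is MPC = 0.72 times the previous.
After 5 rounds: 469 + 337.68 + 243.1296 + 175.053312 + 126.03838464 = ΔG·(1 − c^5)/(1 − c) = 469 × (1 − 0.1934917632)/0.28 ≈ $1,350.9 billion.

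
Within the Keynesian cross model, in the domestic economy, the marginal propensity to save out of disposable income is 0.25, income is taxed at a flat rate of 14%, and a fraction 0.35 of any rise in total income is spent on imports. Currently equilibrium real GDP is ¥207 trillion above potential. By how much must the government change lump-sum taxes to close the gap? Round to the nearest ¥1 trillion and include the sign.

MPC = 1 − MPS = 1 − 0.25 = 0.75.
Spending multiplier = 1/(1 − c(1−t) + m) = 1/(1 − 0.75×0.86 + 0.35) = 1/0.705 ≈ 1.418.
Tax multiplier = −c·k = −0.75/0.705 ≈ −1.064. Need ΔY = −¥207 trillion, so ΔT = ΔY/(−c·k) = −(−¥207 trillion) × 0.705 / 0.75 ≈ +¥195 trillion.
The government should raise lump-sum taxes by ¥195 trillion.

+¥195 trillion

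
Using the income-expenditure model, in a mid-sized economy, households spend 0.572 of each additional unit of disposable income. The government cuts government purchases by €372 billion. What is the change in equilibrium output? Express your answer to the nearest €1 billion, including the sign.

Expenditure multiplier = 1/(1 − MPC) = 1/(1 − 0.572) = 1/0.428 ≈ 2.336.
ΔY = k × ΔG = (−€372 billion) / 0.428 ≈ −€869 billion.

−€869 billion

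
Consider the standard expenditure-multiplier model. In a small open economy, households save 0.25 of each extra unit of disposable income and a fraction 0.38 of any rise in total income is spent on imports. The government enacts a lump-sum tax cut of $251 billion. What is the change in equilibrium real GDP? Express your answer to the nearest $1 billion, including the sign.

MPC = 1 − MPS = 1 − 0.25 = 0.75.
A lump-sum tax change of −$251 billion shifts disposable income by +$251 billion; first-round consumption changes by −c × ΔT = −0.75 × (−$251 billion) = +$188.25 billion.
Expenditure multiplier = 1/(1 − c + m) = 1/(1 − 0.75 + 0.38) = 1/0.63 ≈ 1.587.
The tax multiplier is −c × k ≈ −1.19, so ΔY = k × (−c·ΔT) = (+$188.25 billion) / 0.63 ≈ +$299 billion.

+$299 billion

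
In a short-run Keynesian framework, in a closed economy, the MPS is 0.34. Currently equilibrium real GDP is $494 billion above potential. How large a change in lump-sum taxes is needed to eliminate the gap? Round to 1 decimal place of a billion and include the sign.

+$254.5 billion

MPC = 1 − MPS = 1 − 0.34 = 0.66.
Spending multiplier = 1/(1 − MPC) = 1/(1 − 0.66) = 1/0.34 ≈ 2.941.
Tax multiplier = −c·k = −0.66/0.34 ≈ −1.941. Need ΔY = −$494 billion, so ΔT = ΔY/(−c·k) = −(−$494 billion) × 0.34 / 0.66 ≈ +$254.5 billion.
The government should raise lump-sum taxes by $254.5 billion.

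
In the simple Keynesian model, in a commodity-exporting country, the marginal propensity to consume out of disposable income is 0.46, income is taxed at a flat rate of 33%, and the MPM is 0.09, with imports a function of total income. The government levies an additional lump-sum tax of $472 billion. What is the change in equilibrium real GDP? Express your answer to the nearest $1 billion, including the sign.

−$278 billion

A lump-sum tax change of +$472 billion shifts disposable income by −$472 billion; first-round consumption changes by −c × ΔT = −0.46 × (+$472 billion) = −$217.12 billion.
Expenditure multiplier = 1/(1 − c(1−t) + m) = 1/(1 − 0.46×0.67 + 0.09) = 1/0.7818 ≈ 1.279.
The tax multiplier is −c × k ≈ −0.588, so ΔY = k × (−c·ΔT) = (−$217.12 billion) / 0.7818 ≈ −$278 billion.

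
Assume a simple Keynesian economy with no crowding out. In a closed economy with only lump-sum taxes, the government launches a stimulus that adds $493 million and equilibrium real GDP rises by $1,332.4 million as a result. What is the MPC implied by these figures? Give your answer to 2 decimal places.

Implied spending multiplier k = ΔY/ΔG = 1,332.4/493 ≈ 2.7026.
Since k = 1/(1 − MPC), MPC = 1 − 1/k = 1 − ΔG/ΔY = 1 − 493/1,332.4 ≈ 0.63.

0.63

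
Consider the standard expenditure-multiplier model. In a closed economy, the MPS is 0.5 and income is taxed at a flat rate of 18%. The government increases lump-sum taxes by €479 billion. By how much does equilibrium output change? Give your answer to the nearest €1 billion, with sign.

−€406 billion

MPC = 1 − MPS = 1 − 0.5 = 0.5.
A lump-sum tax change of +€479 billion shifts disposable income by −€479 billion; first-round consumption changes by −c × ΔT = −0.5 × (+€479 billion) = −€239.5 billion.
Expenditure multiplier = 1/(1 − c(1−t)) = 1/(1 − 0.5×0.82) = 1/0.59 ≈ 1.695.
The tax multiplier is −c × k ≈ −0.847, so ΔY = k × (−c·ΔT) = (−€239.5 billion) / 0.59 ≈ −€406 billion.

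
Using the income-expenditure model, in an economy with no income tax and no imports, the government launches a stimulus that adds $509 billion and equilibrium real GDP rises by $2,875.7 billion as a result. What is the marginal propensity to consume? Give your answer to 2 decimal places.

Implied spending multiplier k = ΔY/ΔG = 2,875.7/509 ≈ 5.6497.
Since k = 1/(1 − MPC), MPC = 1 − 1/k = 1 − ΔG/ΔY = 1 − 509/2,875.7 ≈ 0.82.

0.82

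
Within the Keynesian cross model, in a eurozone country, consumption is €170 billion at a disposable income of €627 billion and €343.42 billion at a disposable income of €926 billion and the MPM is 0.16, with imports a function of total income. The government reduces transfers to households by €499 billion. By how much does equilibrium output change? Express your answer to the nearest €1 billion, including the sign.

−€499 billion

MPC = ΔC/ΔYd = (343.42 − 170)/(926 − 627) = 173.42/299 = 0.58.
The transfer change shifts disposable income by −€499 billion, so first-round consumption changes by c·ΔTR = 0.58 × (−€499 billion) = −€289.42 billion.
Expenditure multiplier = 1/(1 − c + m) = 1/(1 − 0.58 + 0.16) = 1/0.58 ≈ 1.724.
The transfer multiplier is c × k = 1, so ΔY = k × (c·ΔTR) = (−€289.42 billion) / 0.58 = −€499 billion.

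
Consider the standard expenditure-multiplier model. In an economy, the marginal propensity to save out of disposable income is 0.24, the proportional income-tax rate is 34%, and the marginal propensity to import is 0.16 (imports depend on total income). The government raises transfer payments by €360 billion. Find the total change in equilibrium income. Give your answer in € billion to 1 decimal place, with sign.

MPC = 1 − MPS = 1 − 0.24 = 0.76.
The transfer change shifts disposable income by +€360 billion, so first-round consumption changes by c·ΔTR = 0.76 × (+€360 billion) = +€273.6 billion.
Expenditure multiplier = 1/(1 − c(1−t) + m) = 1/(1 − 0.76×0.66 + 0.16) = 1/0.6584 ≈ 1.519.
The transfer multiplier is c × k ≈ 1.154, so ΔY = k × (c·ΔTR) = (+€273.6 billion) / 0.6584 ≈ +€415.6 billion.

+€415.6 billion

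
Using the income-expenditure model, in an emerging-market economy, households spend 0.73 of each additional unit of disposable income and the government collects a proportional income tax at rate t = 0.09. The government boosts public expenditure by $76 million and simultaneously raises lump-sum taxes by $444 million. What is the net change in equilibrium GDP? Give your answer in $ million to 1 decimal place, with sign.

Expenditure multiplier = 1/(1 − c(1−t)) = 1/(1 − 0.73×0.91) = 1/0.3357 ≈ 2.979.
ΔG contributes k·ΔG = (+$76 million) / 0.3357 ≈ +$226.4 million.
ΔT of +$444 million changes first-round spending by −c·ΔT = −$324.12 million, contributing k·(−c·ΔT) = (−$324.12 million) / 0.3357 ≈ −$965.5 million.
Net ΔY = k(ΔG − c·ΔT) = (−$248.12 million) / 0.3357 ≈ −$739.1 million.

−$739.1 million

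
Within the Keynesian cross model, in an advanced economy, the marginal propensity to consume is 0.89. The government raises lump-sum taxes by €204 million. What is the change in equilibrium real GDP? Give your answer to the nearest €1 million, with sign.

−€1,651 million

A lump-sum tax change of +€204 million shifts disposable income by −€204 million; first-round consumption changes by −c × ΔT = −0.89 × (+€204 million) = −€181.56 million.
Expenditure multiplier = 1/(1 − MPC) = 1/(1 − 0.89) = 1/0.11 ≈ 9.091.
The tax multiplier is −c × k ≈ −8.091, so ΔY = k × (−c·ΔT) = (−€181.56 million) / 0.11 ≈ −€1,651 million.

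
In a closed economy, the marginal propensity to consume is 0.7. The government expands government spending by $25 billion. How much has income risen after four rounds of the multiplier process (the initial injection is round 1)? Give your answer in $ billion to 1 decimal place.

Round 1 adds ΔG = $25 billion; each later round is MPC = 0.7 times the previous.
After 4 rounds: 25 + 17.5 + 12.25 + 8.575 = ΔG·(1 − c^4)/(1 − c) = 25 × (1 − 0.2401)/0.3 ≈ $63.3 billion.

$63.3 billion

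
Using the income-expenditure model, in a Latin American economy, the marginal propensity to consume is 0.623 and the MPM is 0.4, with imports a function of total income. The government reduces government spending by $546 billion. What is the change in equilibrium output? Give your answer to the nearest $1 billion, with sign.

Government-spending multiplier = 1/(1 − c + m) = 1/(1 − 0.623 + 0.4) = 1/0.777 ≈ 1.287.
ΔY = k × ΔG = (−$546 billion) / 0.777 ≈ −$703 billion.

−$703 billion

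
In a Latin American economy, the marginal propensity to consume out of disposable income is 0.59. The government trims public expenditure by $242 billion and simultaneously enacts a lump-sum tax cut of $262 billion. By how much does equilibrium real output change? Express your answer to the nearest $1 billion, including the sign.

Expenditure multiplier = 1/(1 − MPC) = 1/(1 − 0.59) = 1/0.41 ≈ 2.439.
ΔG contributes k·ΔG = (−$242 billion) / 0.41 ≈ −$590.2 billion.
ΔT of −$262 billion changes first-round spending by −c·ΔT = +$154.58 billion, contributing k·(−c·ΔT) = (+$154.58 billion) / 0.41 ≈ +$377 billion.
Net ΔY = k(ΔG − c·ΔT) = (−$87.42 billion) / 0.41 ≈ −$213 billion.

−$213 billion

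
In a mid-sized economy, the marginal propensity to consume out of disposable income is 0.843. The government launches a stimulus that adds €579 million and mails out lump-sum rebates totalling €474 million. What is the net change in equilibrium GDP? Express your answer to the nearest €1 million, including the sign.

Expenditure multiplier = 1/(1 − MPC) = 1/(1 − 0.843) = 1/0.157 ≈ 6.369.
ΔG contributes k·ΔG = (+€579 million) / 0.157 ≈ +€3,687.9 million.
ΔT of −€474 million changes first-round spending by −c·ΔT = +€399.582 million, contributing k·(−c·ΔT) = (+€399.582 million) / 0.157 ≈ +€2,545.1 million.
Net ΔY = k(ΔG − c·ΔT) = (+€978.582 million) / 0.157 ≈ +€6,233 million.

+€6,233 million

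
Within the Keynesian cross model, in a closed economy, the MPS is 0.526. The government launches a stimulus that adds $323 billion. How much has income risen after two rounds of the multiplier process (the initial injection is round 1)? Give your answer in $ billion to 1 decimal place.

$476.1 billion

MPC = 1 − MPS = 1 − 0.526 = 0.474.
Round 1 adds ΔG = $323 billion; each later round is MPC = 0.474 times the previous.
After 2 rounds: 323 + 153.102 = ΔG·(1 − c^2)/(1 − c) = 323 × (1 − 0.224676)/0.526 ≈ $476.1 billion.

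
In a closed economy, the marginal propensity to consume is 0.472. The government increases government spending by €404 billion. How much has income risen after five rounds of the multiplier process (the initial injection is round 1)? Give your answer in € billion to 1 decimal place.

€747.2 billion

Round 1 adds ΔG = €404 billion; each later round is MPC = 0.472 times the previous.
After 5 rounds: 404 + 190.688 + 90.004736 + 42.482235392 + 20.051615105024 = ΔG·(1 − c^5)/(1 − c) = 404 × (1 − 0.023426639429632)/0.528 ≈ €747.2 billion.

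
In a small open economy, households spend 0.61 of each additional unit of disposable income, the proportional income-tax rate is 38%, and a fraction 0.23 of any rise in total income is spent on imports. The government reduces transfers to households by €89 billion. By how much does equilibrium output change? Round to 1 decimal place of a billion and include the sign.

The transfer change shifts disposable income by −€89 billion, so first-round consumption changes by c·ΔTR = 0.61 × (−€89 billion) = −€54.29 billion.
Expenditure multiplier = 1/(1 − c(1−t) + m) = 1/(1 − 0.61×0.62 + 0.23) = 1/0.8518 ≈ 1.174.
The transfer multiplier is c × k ≈ 0.716, so ΔY = k × (c·ΔTR) = (−€54.29 billion) / 0.8518 ≈ −€63.7 billion.

−€63.7 billion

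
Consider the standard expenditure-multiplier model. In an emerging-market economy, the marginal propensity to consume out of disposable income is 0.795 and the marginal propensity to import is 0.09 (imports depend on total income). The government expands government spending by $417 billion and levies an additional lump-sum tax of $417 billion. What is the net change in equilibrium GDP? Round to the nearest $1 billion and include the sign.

+$290 billion

Expenditure multiplier = 1/(1 − c + m) = 1/(1 − 0.795 + 0.09) = 1/0.295 ≈ 3.39.
ΔG contributes k·ΔG = (+$417 billion) / 0.295 ≈ +$1,413.6 billion.
ΔT of +$417 billion changes first-round spending by −c·ΔT = −$331.515 billion, contributing k·(−c·ΔT) = (−$331.515 billion) / 0.295 ≈ −$1,123.8 billion.
Net ΔY = k(ΔG − c·ΔT) = (+$85.485 billion) / 0.295 ≈ +$290 billion.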